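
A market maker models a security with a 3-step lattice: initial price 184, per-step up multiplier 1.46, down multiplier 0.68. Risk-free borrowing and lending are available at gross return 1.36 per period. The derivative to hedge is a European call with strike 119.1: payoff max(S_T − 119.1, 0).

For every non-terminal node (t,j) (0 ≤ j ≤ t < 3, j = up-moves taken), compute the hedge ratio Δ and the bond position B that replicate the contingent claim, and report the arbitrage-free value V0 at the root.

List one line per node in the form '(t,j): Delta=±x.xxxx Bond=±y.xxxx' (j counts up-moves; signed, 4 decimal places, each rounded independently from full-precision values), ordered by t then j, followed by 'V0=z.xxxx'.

Risk-neutral probability p* = (R−d)/(u−d) = (1.36−0.68)/(1.46−0.68) = 0.8718.
Terminal values V(3,·): V(3,0)=0.0000, V(3,1)=5.1191, V(3,2)=147.6058, V(3,3)=453.5330
Node (2,0) S=85.0816: V=(p*·5.1191+(1−p*)·0.0000)/1.36=3.2815; Δ=(5.1191−0.0000)/(124.2191−57.8555)=0.0771; B=V−Δ·S=-3.2815
Node (2,1) S=182.6752: V=(p*·147.6058+(1−p*)·5.1191)/1.36=95.1017; Δ=(147.6058−5.1191)/(266.7058−124.2191)=1.0000; B=V−Δ·S=-87.5735
Node (2,2) S=392.2144: V=(p*·453.5330+(1−p*)·147.6058)/1.36=304.6409; Δ=(453.5330−147.6058)/(572.6330−266.7058)=1.0000; B=V−Δ·S=-87.5735
Node (1,0) S=125.1200: V=(p*·95.1017+(1−p*)·3.2815)/1.36=61.2720; Δ=(95.1017−3.2815)/(182.6752−85.0816)=0.9408; B=V−Δ·S=-56.4462
Node (1,1) S=268.6400: V=(p*·304.6409+(1−p*)·95.1017)/1.36=204.2477; Δ=(304.6409−95.1017)/(392.2144−182.6752)=1.0000; B=V−Δ·S=-64.3923
Node (0,0) S=184.0000: V=(p*·204.2477+(1−p*)·61.2720)/1.36=136.7040; Δ=(204.2477−61.2720)/(268.6400−125.1200)=0.9962; B=V−Δ·S=-46.5982
Each (Δ,B) replicates both successor values, so the strategy is self-financing and V0 is arbitrage-free.

(0,0): Delta=0.9962 Bond=-46.5982
(1,0): Delta=0.9408 Bond=-56.4462
(1,1): Delta=1.0000 Bond=-64.3923
(2,0): Delta=0.0771 Bond=-3.2815
(2,1): Delta=1.0000 Bond=-87.5735
(2,2): Delta=1.0000 Bond=-87.5735
V0=136.7040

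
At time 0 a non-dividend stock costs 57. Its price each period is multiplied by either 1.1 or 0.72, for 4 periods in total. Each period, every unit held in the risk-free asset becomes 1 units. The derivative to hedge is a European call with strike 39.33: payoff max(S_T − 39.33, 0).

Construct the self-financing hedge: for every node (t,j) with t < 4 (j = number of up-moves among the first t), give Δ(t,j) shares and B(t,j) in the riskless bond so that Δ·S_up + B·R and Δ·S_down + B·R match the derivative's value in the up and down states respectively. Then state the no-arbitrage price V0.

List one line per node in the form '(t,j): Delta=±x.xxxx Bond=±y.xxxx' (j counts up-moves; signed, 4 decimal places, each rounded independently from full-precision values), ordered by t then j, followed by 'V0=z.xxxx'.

(0,0): Delta=0.8351 Bond=-28.1555
(1,0): Delta=0.5325 Bond=-15.7335
(1,1): Delta=0.9059 Bond=-32.5919
(2,0): Delta=0.0000 Bond=0.0000
(2,1): Delta=0.6569 Bond=-21.3526
(2,2): Delta=0.9641 Bond=-36.6059
(3,0): Delta=0.0000 Bond=0.0000
(3,1): Delta=0.0000 Bond=0.0000
(3,2): Delta=0.8105 Bond=-28.9786
(3,3): Delta=1.0000 Bond=-39.3300
V0=19.4474

Under the risk-neutral measure, an up-move has probability p* = (R−d)/(u−d) = 0.7368 and values discount at R = 1.
Terminal values V(4,·): V(4,0)=0.0000, V(4,1)=0.0000, V(4,2)=0.0000, V(4,3)=15.2942, V(4,4)=44.1237
(3,0): S=21.2751. Δ = (V_up−V_dn)/(S_up−S_dn) = (0.0000−0.0000)/(23.4026−15.3181) = 0.0000. V = [p*·0.0000 + (1−p*)·0.0000]/1 = 0.0000. B = V − Δ·S = 0.0000.
(3,1): S=32.5037. Δ = (V_up−V_dn)/(S_up−S_dn) = (0.0000−0.0000)/(35.7540−23.4026) = 0.0000. V = [p*·0.0000 + (1−p*)·0.0000]/1 = 0.0000. B = V − Δ·S = 0.0000.
(3,2): S=49.6584. Δ = (V_up−V_dn)/(S_up−S_dn) = (15.2942−0.0000)/(54.6242−35.7540) = 0.8105. V = [p*·15.2942 + (1−p*)·0.0000]/1 = 11.2694. B = V − Δ·S = -28.9786.
(3,3): S=75.8670. Δ = (V_up−V_dn)/(S_up−S_dn) = (44.1237−15.2942)/(83.4537−54.6242) = 1.0000. V = [p*·44.1237 + (1−p*)·15.2942]/1 = 36.5370. B = V − Δ·S = -39.3300.
(2,0): S=29.5488. Δ = (V_up−V_dn)/(S_up−S_dn) = (0.0000−0.0000)/(32.5037−21.2751) = 0.0000. V = [p*·0.0000 + (1−p*)·0.0000]/1 = 0.0000. B = V − Δ·S = 0.0000.
(2,1): S=45.1440. Δ = (V_up−V_dn)/(S_up−S_dn) = (11.2694−0.0000)/(49.6584−32.5037) = 0.6569. V = [p*·11.2694 + (1−p*)·0.0000]/1 = 8.3038. B = V − Δ·S = -21.3526.
(2,2): S=68.9700. Δ = (V_up−V_dn)/(S_up−S_dn) = (36.5370−11.2694)/(75.8670−49.6584) = 0.9641. V = [p*·36.5370 + (1−p*)·11.2694]/1 = 29.8876. B = V − Δ·S = -36.6059.
(1,0): S=41.0400. Δ = (V_up−V_dn)/(S_up−S_dn) = (8.3038−0.0000)/(45.1440−29.5488) = 0.5325. V = [p*·8.3038 + (1−p*)·0.0000]/1 = 6.1186. B = V − Δ·S = -15.7335.
(1,1): S=62.7000. Δ = (V_up−V_dn)/(S_up−S_dn) = (29.8876−8.3038)/(68.9700−45.1440) = 0.9059. V = [p*·29.8876 + (1−p*)·8.3038]/1 = 24.2077. B = V − Δ·S = -32.5919.
(0,0): S=57.0000. Δ = (V_up−V_dn)/(S_up−S_dn) = (24.2077−6.1186)/(62.7000−41.0400) = 0.8351. V = [p*·24.2077 + (1−p*)·6.1186]/1 = 19.4474. B = V − Δ·S = -28.1555.
Check: Δ(0,0)·S0 + B(0,0) = 19.4474 = V0.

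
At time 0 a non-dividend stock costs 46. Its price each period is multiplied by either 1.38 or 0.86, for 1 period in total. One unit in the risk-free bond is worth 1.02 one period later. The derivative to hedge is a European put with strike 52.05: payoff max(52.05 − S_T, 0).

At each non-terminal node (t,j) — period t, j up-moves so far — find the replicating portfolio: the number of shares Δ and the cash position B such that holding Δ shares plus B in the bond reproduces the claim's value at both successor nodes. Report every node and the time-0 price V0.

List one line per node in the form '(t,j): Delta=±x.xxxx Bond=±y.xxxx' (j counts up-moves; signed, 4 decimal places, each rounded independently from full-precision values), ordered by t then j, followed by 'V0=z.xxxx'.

Under the risk-neutral measure, an up-move has probability p* = (R−d)/(u−d) = 0.3077 and values discount at R = 1.02.
Payoff layer (t=1): V(1,0)=12.4900, V(1,1)=0.0000
(0,0): S=46.0000. Δ = (V_up−V_dn)/(S_up−S_dn) = (0.0000−12.4900)/(63.4800−39.5600) = -0.5222. V = [p*·0.0000 + (1−p*)·12.4900]/1.02 = 8.4774. B = V − Δ·S = 32.4966.
The time-0 hedge costs 8.4774, which is the no-arbitrage price.

(0,0): Delta=-0.5222 Bond=32.4966
V0=8.4774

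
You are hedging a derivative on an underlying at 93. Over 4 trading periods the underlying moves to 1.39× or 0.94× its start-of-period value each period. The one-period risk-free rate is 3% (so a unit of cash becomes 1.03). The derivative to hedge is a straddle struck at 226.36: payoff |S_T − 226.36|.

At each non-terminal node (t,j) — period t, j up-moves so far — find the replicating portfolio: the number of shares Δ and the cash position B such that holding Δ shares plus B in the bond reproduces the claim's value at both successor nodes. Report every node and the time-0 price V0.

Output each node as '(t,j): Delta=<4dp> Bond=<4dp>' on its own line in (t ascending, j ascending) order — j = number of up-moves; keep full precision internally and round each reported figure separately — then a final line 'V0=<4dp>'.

Risk-neutral probability p* = (R−d)/(u−d) = (1.03−0.94)/(1.39−0.94) = 0.2000.
Terminal payoffs: V(4,0)=153.7503, V(4,1)=118.9904, V(4,2)=67.5901, V(4,3)=8.4168, V(4,4)=120.8100
Node (3,0) S=77.2443: V=(p*·118.9904+(1−p*)·153.7503)/1.03=142.5227; Δ=(118.9904−153.7503)/(107.3696−72.6097)=-1.0000; B=V−Δ·S=219.7670
Node (3,1) S=114.2230: V=(p*·67.5901+(1−p*)·118.9904)/1.03=105.5440; Δ=(67.5901−118.9904)/(158.7699−107.3696)=-1.0000; B=V−Δ·S=219.7670
Node (3,2) S=168.9042: V=(p*·8.4168+(1−p*)·67.5901)/1.03=54.1315; Δ=(8.4168−67.5901)/(234.7768−158.7699)=-0.7785; B=V−Δ·S=185.6276
Node (3,3) S=249.7626: V=(p*·120.8100+(1−p*)·8.4168)/1.03=29.9956; Δ=(120.8100−8.4168)/(347.1700−234.7768)=1.0000; B=V−Δ·S=-219.7670
Node (2,0) S=82.1748: V=(p*·105.5440+(1−p*)·142.5227)/1.03=131.1912; Δ=(105.5440−142.5227)/(114.2230−77.2443)=-1.0000; B=V−Δ·S=213.3660
Node (2,1) S=121.5138: V=(p*·54.1315+(1−p*)·105.5440)/1.03=92.4869; Δ=(54.1315−105.5440)/(168.9042−114.2230)=-0.9402; B=V−Δ·S=206.7370
Node (2,2) S=179.6853: V=(p*·29.9956+(1−p*)·54.1315)/1.03=47.8682; Δ=(29.9956−54.1315)/(249.7626−168.9042)=-0.2985; B=V−Δ·S=101.5036
Node (1,0) S=87.4200: V=(p*·92.4869+(1−p*)·131.1912)/1.03=119.8547; Δ=(92.4869−131.1912)/(121.5138−82.1748)=-0.9839; B=V−Δ·S=205.8643
Node (1,1) S=129.2700: V=(p*·47.8682+(1−p*)·92.4869)/1.03=81.1293; Δ=(47.8682−92.4869)/(179.6853−121.5138)=-0.7670; B=V−Δ·S=180.2819
Node (0,0) S=93.0000: V=(p*·81.1293+(1−p*)·119.8547)/1.03=108.8443; Δ=(81.1293−119.8547)/(129.2700−87.4200)=-0.9253; B=V−Δ·S=194.9008
Self-financing check: at every node Δ·S+B equals the discounted successor values.

(0,0): Delta=-0.9253 Bond=194.9008
(1,0): Delta=-0.9839 Bond=205.8643
(1,1): Delta=-0.7670 Bond=180.2819
(2,0): Delta=-1.0000 Bond=213.3660
(2,1): Delta=-0.9402 Bond=206.7370
(2,2): Delta=-0.2985 Bond=101.5036
(3,0): Delta=-1.0000 Bond=219.7670
(3,1): Delta=-1.0000 Bond=219.7670
(3,2): Delta=-0.7785 Bond=185.6276
(3,3): Delta=1.0000 Bond=-219.7670
V0=108.8443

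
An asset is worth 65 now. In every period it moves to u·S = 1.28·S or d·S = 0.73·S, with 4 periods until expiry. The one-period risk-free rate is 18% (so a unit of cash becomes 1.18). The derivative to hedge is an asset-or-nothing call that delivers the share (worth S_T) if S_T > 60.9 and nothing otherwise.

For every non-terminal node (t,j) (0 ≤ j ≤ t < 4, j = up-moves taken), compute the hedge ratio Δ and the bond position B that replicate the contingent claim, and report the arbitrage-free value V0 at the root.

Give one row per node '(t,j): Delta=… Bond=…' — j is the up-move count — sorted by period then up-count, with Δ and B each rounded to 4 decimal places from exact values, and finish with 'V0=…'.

(0,0): Delta=1.3177 Bond=-24.8746
(1,0): Delta=1.8332 Bond=-53.8121
(1,1): Delta=1.2523 Bond=-23.9165
(2,0): Delta=0.0000 Bond=0.0000
(2,1): Delta=2.0655 Bond=-77.6090
(2,2): Delta=1.1493 Bond=-17.2464
(3,0): Delta=0.0000 Bond=0.0000
(3,1): Delta=0.0000 Bond=0.0000
(3,2): Delta=2.3273 Bond=-111.9294
(3,3): Delta=1.0000 Bond=0.0000
V0=60.7745

No-arbitrage ⇒ martingale measure with p* = (R−d)/(u−d) = 0.8182.
Terminal values V(4,·): V(4,0)=0.0000, V(4,1)=0.0000, V(4,2)=0.0000, V(4,3)=99.5099, V(4,4)=174.4830
(3,0): S=25.2861. Δ = (V_up−V_dn)/(S_up−S_dn) = (0.0000−0.0000)/(32.3662−18.4589) = 0.0000. V = [p*·0.0000 + (1−p*)·0.0000]/1.18 = 0.0000. B = V − Δ·S = 0.0000.
(3,1): S=44.3373. Δ = (V_up−V_dn)/(S_up−S_dn) = (0.0000−0.0000)/(56.7517−32.3662) = 0.0000. V = [p*·0.0000 + (1−p*)·0.0000]/1.18 = 0.0000. B = V − Δ·S = 0.0000.
(3,2): S=77.7421. Δ = (V_up−V_dn)/(S_up−S_dn) = (99.5099−0.0000)/(99.5099−56.7517) = 2.3273. V = [p*·99.5099 + (1−p*)·0.0000]/1.18 = 68.9976. B = V − Δ·S = -111.9294.
(3,3): S=136.3149. Δ = (V_up−V_dn)/(S_up−S_dn) = (174.4830−99.5099)/(174.4830−99.5099) = 1.0000. V = [p*·174.4830 + (1−p*)·99.5099]/1.18 = 136.3149. B = V − Δ·S = 0.0000.
(2,0): S=34.6385. Δ = (V_up−V_dn)/(S_up−S_dn) = (0.0000−0.0000)/(44.3373−25.2861) = 0.0000. V = [p*·0.0000 + (1−p*)·0.0000]/1.18 = 0.0000. B = V − Δ·S = 0.0000.
(2,1): S=60.7360. Δ = (V_up−V_dn)/(S_up−S_dn) = (68.9976−0.0000)/(77.7421−44.3373) = 2.0655. V = [p*·68.9976 + (1−p*)·0.0000]/1.18 = 47.8412. B = V − Δ·S = -77.6090.
(2,2): S=106.4960. Δ = (V_up−V_dn)/(S_up−S_dn) = (136.3149−68.9976)/(136.3149−77.7421) = 1.1493. V = [p*·136.3149 + (1−p*)·68.9976]/1.18 = 105.1486. B = V − Δ·S = -17.2464.
(1,0): S=47.4500. Δ = (V_up−V_dn)/(S_up−S_dn) = (47.8412−0.0000)/(60.7360−34.6385) = 1.8332. V = [p*·47.8412 + (1−p*)·0.0000]/1.18 = 33.1718. B = V − Δ·S = -53.8121.
(1,1): S=83.2000. Δ = (V_up−V_dn)/(S_up−S_dn) = (105.1486−47.8412)/(106.4960−60.7360) = 1.2523. V = [p*·105.1486 + (1−p*)·47.8412]/1.18 = 80.2789. B = V − Δ·S = -23.9165.
(0,0): S=65.0000. Δ = (V_up−V_dn)/(S_up−S_dn) = (80.2789−33.1718)/(83.2000−47.4500) = 1.3177. V = [p*·80.2789 + (1−p*)·33.1718]/1.18 = 60.7745. B = V − Δ·S = -24.8746.
Check: Δ(0,0)·S0 + B(0,0) = 60.7745 = V0.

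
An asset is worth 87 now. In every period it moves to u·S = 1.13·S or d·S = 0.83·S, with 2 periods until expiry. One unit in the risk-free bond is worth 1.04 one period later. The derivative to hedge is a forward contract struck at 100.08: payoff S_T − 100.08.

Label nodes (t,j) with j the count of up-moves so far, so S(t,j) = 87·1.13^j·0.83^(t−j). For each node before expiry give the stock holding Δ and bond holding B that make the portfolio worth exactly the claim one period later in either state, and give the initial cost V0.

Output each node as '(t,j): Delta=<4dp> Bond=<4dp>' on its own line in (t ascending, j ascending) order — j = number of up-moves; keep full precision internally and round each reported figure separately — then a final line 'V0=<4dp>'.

(0,0): Delta=1.0000 Bond=-92.5296
(1,0): Delta=1.0000 Bond=-96.2308
(1,1): Delta=1.0000 Bond=-96.2308
V0=-5.5296

Risk-neutral probability p* = (R−d)/(u−d) = (1.04−0.83)/(1.13−0.83) = 0.7000.
Payoff layer (t=2): V(2,0)=-40.1457, V(2,1)=-18.4827, V(2,2)=11.0103
  t=1,j=0: stock 72.2100 → up 81.5973 (V=-18.4827), down 59.9343 (V=-40.1457). Price -24.0208; hedge Δ=1.0000, bond B=-96.2308.
  t=1,j=1: stock 98.3100 → up 111.0903 (V=11.0103), down 81.5973 (V=-18.4827). Price 2.0792; hedge Δ=1.0000, bond B=-96.2308.
  t=0,j=0: stock 87.0000 → up 98.3100 (V=2.0792), down 72.2100 (V=-24.0208). Price -5.5296; hedge Δ=1.0000, bond B=-92.5296.
The time-0 hedge costs -5.5296, which is the no-arbitrage price.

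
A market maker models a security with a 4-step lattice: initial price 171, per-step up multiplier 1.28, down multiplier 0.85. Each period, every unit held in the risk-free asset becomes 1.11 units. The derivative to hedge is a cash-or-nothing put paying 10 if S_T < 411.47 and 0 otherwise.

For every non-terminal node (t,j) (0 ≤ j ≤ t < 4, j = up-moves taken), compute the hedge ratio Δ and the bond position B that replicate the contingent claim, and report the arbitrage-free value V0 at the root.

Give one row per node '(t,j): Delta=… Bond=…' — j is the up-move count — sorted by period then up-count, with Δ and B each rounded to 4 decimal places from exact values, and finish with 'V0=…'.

No-arbitrage ⇒ martingale measure with p* = (R−d)/(u−d) = 0.6047.
Terminal payoffs: V(4,0)=10.0000, V(4,1)=10.0000, V(4,2)=10.0000, V(4,3)=10.0000, V(4,4)=0.0000
Node (3,0) S=105.0154: V=(p*·10.0000+(1−p*)·10.0000)/1.11=9.0090; Δ=(10.0000−10.0000)/(134.4197−89.2631)=0.0000; B=V−Δ·S=9.0090
Node (3,1) S=158.1408: V=(p*·10.0000+(1−p*)·10.0000)/1.11=9.0090; Δ=(10.0000−10.0000)/(202.4202−134.4197)=0.0000; B=V−Δ·S=9.0090
Node (3,2) S=238.1414: V=(p*·10.0000+(1−p*)·10.0000)/1.11=9.0090; Δ=(10.0000−10.0000)/(304.8210−202.4202)=0.0000; B=V−Δ·S=9.0090
Node (3,3) S=358.6130: V=(p*·0.0000+(1−p*)·10.0000)/1.11=3.5617; Δ=(0.0000−10.0000)/(459.0246−304.8210)=-0.0648; B=V−Δ·S=26.8175
Node (2,0) S=123.5475: V=(p*·9.0090+(1−p*)·9.0090)/1.11=8.1162; Δ=(9.0090−9.0090)/(158.1408−105.0154)=0.0000; B=V−Δ·S=8.1162
Node (2,1) S=186.0480: V=(p*·9.0090+(1−p*)·9.0090)/1.11=8.1162; Δ=(9.0090−9.0090)/(238.1414−158.1408)=0.0000; B=V−Δ·S=8.1162
Node (2,2) S=280.1664: V=(p*·3.5617+(1−p*)·9.0090)/1.11=5.1489; Δ=(3.5617−9.0090)/(358.6130−238.1414)=-0.0452; B=V−Δ·S=17.8171
Node (1,0) S=145.3500: V=(p*·8.1162+(1−p*)·8.1162)/1.11=7.3119; Δ=(8.1162−8.1162)/(186.0480−123.5475)=0.0000; B=V−Δ·S=7.3119
Node (1,1) S=218.8800: V=(p*·5.1489+(1−p*)·8.1162)/1.11=5.6955; Δ=(5.1489−8.1162)/(280.1664−186.0480)=-0.0315; B=V−Δ·S=12.5963
Node (0,0) S=171.0000: V=(p*·5.6955+(1−p*)·7.3119)/1.11=5.7068; Δ=(5.6955−7.3119)/(218.8800−145.3500)=-0.0220; B=V−Δ·S=9.4659
The time-0 hedge costs 5.7068, which is the no-arbitrage price.

(0,0): Delta=-0.0220 Bond=9.4659
(1,0): Delta=0.0000 Bond=7.3119
(1,1): Delta=-0.0315 Bond=12.5963
(2,0): Delta=0.0000 Bond=8.1162
(2,1): Delta=0.0000 Bond=8.1162
(2,2): Delta=-0.0452 Bond=17.8171
(3,0): Delta=0.0000 Bond=9.0090
(3,1): Delta=0.0000 Bond=9.0090
(3,2): Delta=0.0000 Bond=9.0090
(3,3): Delta=-0.0648 Bond=26.8175
V0=5.7068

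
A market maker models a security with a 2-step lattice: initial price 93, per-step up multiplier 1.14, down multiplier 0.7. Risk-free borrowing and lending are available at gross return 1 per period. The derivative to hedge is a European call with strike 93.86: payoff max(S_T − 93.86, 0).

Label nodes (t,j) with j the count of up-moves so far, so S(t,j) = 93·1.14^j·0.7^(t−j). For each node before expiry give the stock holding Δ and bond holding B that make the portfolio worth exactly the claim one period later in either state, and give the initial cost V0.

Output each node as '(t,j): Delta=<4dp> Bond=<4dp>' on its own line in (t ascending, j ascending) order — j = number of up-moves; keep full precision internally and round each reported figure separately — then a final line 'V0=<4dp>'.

(0,0): Delta=0.4499 Bond=-29.2902
(1,0): Delta=0.0000 Bond=0.0000
(1,1): Delta=0.5789 Bond=-42.9590
V0=12.5530

Risk-neutral probability p* = (R−d)/(u−d) = (1−0.7)/(1.14−0.7) = 0.6818.
Payoff layer (t=2): V(2,0)=0.0000, V(2,1)=0.0000, V(2,2)=27.0028
Node (1,0) S=65.1000: V=(p*·0.0000+(1−p*)·0.0000)/1=0.0000; Δ=(0.0000−0.0000)/(74.2140−45.5700)=0.0000; B=V−Δ·S=0.0000
Node (1,1) S=106.0200: V=(p*·27.0028+(1−p*)·0.0000)/1=18.4110; Δ=(27.0028−0.0000)/(120.8628−74.2140)=0.5789; B=V−Δ·S=-42.9590
Node (0,0) S=93.0000: V=(p*·18.4110+(1−p*)·0.0000)/1=12.5530; Δ=(18.4110−0.0000)/(106.0200−65.1000)=0.4499; B=V−Δ·S=-29.2902
Root portfolio cost Δ·93+B reproduces V0=12.5530.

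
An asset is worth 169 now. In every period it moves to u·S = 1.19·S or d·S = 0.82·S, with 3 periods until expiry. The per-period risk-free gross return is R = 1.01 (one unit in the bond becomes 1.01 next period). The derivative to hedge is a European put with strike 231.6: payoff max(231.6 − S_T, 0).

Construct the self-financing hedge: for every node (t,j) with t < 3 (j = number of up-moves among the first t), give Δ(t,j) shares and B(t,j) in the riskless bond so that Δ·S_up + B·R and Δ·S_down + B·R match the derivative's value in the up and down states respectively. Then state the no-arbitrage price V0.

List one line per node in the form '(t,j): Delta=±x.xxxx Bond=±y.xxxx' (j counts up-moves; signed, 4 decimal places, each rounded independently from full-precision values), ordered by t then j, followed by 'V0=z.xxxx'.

(0,0): Delta=-0.7801 Bond=194.6172
(1,0): Delta=-1.0000 Bond=227.0366
(1,1): Delta=-0.6366 Bond=167.6940
(2,0): Delta=-1.0000 Bond=229.3069
(2,1): Delta=-1.0000 Bond=229.3069
(2,2): Delta=-0.3993 Bond=112.5894
V0=62.7796

Since d<R<u, set p* = (R−d)/(u−d) = 0.5135; price each node as the discounted p*-expectation of its children.
Terminal values V(3,·): V(3,0)=138.4188, V(3,1)=96.3736, V(3,2)=35.3569, V(3,3)=0.0000
Node (2,0) S=113.6356: V=(p*·96.3736+(1−p*)·138.4188)/1.01=115.6713; Δ=(96.3736−138.4188)/(135.2264−93.1812)=-1.0000; B=V−Δ·S=229.3069
Node (2,1) S=164.9102: V=(p*·35.3569+(1−p*)·96.3736)/1.01=64.3967; Δ=(35.3569−96.3736)/(196.2431−135.2264)=-1.0000; B=V−Δ·S=229.3069
Node (2,2) S=239.3209: V=(p*·0.0000+(1−p*)·35.3569)/1.01=17.0303; Δ=(0.0000−35.3569)/(284.7919−196.2431)=-0.3993; B=V−Δ·S=112.5894
Node (1,0) S=138.5800: V=(p*·64.3967+(1−p*)·115.6713)/1.01=88.4566; Δ=(64.3967−115.6713)/(164.9102−113.6356)=-1.0000; B=V−Δ·S=227.0366
Node (1,1) S=201.1100: V=(p*·17.0303+(1−p*)·64.3967)/1.01=39.6767; Δ=(17.0303−64.3967)/(239.3209−164.9102)=-0.6366; B=V−Δ·S=167.6940
Node (0,0) S=169.0000: V=(p*·39.6767+(1−p*)·88.4566)/1.01=62.7796; Δ=(39.6767−88.4566)/(201.1100−138.5800)=-0.7801; B=V−Δ·S=194.6172
Check: Δ(0,0)·S0 + B(0,0) = 62.7796 = V0.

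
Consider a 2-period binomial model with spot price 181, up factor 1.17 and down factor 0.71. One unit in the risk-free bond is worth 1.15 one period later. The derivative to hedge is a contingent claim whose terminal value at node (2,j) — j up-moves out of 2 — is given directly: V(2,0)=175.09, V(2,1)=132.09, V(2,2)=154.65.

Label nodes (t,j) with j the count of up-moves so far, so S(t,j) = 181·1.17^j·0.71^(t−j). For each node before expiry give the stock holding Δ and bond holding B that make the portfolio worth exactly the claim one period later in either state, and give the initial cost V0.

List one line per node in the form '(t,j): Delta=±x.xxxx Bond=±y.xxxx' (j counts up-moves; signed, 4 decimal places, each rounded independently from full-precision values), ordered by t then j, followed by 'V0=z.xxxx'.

(0,0): Delta=0.2058 Bond=78.2898
(1,0): Delta=-0.7274 Bond=209.9648
(1,1): Delta=0.2316 Bond=84.5819
V0=115.5480

The replicating-portfolio and risk-neutral prices coincide; use p* = (1.15−0.71)/(1.17−0.71) = 0.9565 for the latter.
Payoff layer (t=2): V(2,0)=175.0900, V(2,1)=132.0900, V(2,2)=154.6500
Node (1,0) S=128.5100: V=(p*·132.0900+(1−p*)·175.0900)/1.15=116.4866; Δ=(132.0900−175.0900)/(150.3567−91.2421)=-0.7274; B=V−Δ·S=209.9648
Node (1,1) S=211.7700: V=(p*·154.6500+(1−p*)·132.0900)/1.15=133.6253; Δ=(154.6500−132.0900)/(247.7709−150.3567)=0.2316; B=V−Δ·S=84.5819
Node (0,0) S=181.0000: V=(p*·133.6253+(1−p*)·116.4866)/1.15=115.5480; Δ=(133.6253−116.4866)/(211.7700−128.5100)=0.2058; B=V−Δ·S=78.2898
Check: Δ(0,0)·S0 + B(0,0) = 115.5480 = V0.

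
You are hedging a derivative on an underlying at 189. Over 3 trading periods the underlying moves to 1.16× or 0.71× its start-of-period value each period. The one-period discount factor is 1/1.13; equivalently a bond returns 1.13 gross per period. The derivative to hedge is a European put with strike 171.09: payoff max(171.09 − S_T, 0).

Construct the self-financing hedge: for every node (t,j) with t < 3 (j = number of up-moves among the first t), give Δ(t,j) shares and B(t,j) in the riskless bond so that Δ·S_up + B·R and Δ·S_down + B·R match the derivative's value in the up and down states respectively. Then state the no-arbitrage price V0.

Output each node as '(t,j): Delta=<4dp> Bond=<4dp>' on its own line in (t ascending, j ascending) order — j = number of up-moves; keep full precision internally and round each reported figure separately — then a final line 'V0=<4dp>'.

(0,0): Delta=-0.0712 Bond=13.9934
(1,0): Delta=-0.8704 Bond=123.0602
(1,1): Delta=-0.0362 Bond=8.1520
(2,0): Delta=-1.0000 Bond=151.4071
(2,1): Delta=-0.8647 Bond=138.1760
(2,2): Delta=0.0000 Bond=0.0000
V0=0.5436

The replicating-portfolio and risk-neutral prices coincide; use p* = (1.13−0.71)/(1.16−0.71) = 0.9333 for the latter.
Terminal payoffs: V(3,0)=103.4448, V(3,1)=60.5711, V(3,2)=0.0000, V(3,3)=0.0000
  t=2,j=0: stock 95.2749 → up 110.5189 (V=60.5711), down 67.6452 (V=103.4448). Price 56.1322; hedge Δ=-1.0000, bond B=151.4071.
  t=2,j=1: stock 155.6604 → up 180.5661 (V=0.0000), down 110.5189 (V=60.5711). Price 3.5735; hedge Δ=-0.8647, bond B=138.1760.
  t=2,j=2: stock 254.3184 → up 295.0093 (V=0.0000), down 180.5661 (V=0.0000). Price 0.0000; hedge Δ=0.0000, bond B=0.0000.
  t=1,j=0: stock 134.1900 → up 155.6604 (V=3.5735), down 95.2749 (V=56.1322). Price 6.2632; hedge Δ=-0.8704, bond B=123.0602.
  t=1,j=1: stock 219.2400 → up 254.3184 (V=0.0000), down 155.6604 (V=3.5735). Price 0.2108; hedge Δ=-0.0362, bond B=8.1520.
  t=0,j=0: stock 189.0000 → up 219.2400 (V=0.2108), down 134.1900 (V=6.2632). Price 0.5436; hedge Δ=-0.0712, bond B=13.9934.
Each (Δ,B) replicates both successor values, so the strategy is self-financing and V0 is arbitrage-free.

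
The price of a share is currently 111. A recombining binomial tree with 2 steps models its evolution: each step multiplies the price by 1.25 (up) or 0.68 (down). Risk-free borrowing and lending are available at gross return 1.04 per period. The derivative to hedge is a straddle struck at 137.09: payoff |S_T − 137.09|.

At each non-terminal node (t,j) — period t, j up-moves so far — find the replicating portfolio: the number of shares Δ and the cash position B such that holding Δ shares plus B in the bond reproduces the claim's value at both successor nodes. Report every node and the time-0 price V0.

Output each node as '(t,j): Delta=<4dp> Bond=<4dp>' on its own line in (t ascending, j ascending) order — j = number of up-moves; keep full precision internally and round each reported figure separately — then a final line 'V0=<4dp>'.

Under the risk-neutral measure, an up-move has probability p* = (R−d)/(u−d) = 0.6316 and values discount at R = 1.04.
Terminal values V(2,·): V(2,0)=85.7636, V(2,1)=42.7400, V(2,2)=36.3475
  t=1,j=0: stock 75.4800 → up 94.3500 (V=42.7400), down 51.3264 (V=85.7636). Price 56.3373; hedge Δ=-1.0000, bond B=131.8173.
  t=1,j=1: stock 138.7500 → up 173.4375 (V=36.3475), down 94.3500 (V=42.7400). Price 37.2141; hedge Δ=-0.0808, bond B=48.4290.
  t=0,j=0: stock 111.0000 → up 138.7500 (V=37.2141), down 75.4800 (V=56.3373). Price 42.5572; hedge Δ=-0.3022, bond B=76.1067.
Self-financing check: at every node Δ·S+B equals the discounted successor values.

(0,0): Delta=-0.3022 Bond=76.1067
(1,0): Delta=-1.0000 Bond=131.8173
(1,1): Delta=-0.0808 Bond=48.4290
V0=42.5572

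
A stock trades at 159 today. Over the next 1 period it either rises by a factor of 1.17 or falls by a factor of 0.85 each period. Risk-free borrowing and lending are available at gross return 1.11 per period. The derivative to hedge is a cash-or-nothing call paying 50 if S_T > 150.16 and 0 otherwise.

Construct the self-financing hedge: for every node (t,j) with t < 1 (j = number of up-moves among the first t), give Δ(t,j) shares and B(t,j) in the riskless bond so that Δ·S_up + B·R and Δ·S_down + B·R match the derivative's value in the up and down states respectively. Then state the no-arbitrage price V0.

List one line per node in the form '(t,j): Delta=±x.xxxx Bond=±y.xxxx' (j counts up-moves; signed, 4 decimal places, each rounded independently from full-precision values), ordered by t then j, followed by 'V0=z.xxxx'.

(0,0): Delta=0.9827 Bond=-119.6509
V0=36.5991

The replicating-portfolio and risk-neutral prices coincide; use p* = (1.11−0.85)/(1.17−0.85) = 0.8125 for the latter.
Payoff layer (t=1): V(1,0)=0.0000, V(1,1)=50.0000
  t=0,j=0: stock 159.0000 → up 186.0300 (V=50.0000), down 135.1500 (V=0.0000). Price 36.5991; hedge Δ=0.9827, bond B=-119.6509.
Check: Δ(0,0)·S0 + B(0,0) = 36.5991 = V0.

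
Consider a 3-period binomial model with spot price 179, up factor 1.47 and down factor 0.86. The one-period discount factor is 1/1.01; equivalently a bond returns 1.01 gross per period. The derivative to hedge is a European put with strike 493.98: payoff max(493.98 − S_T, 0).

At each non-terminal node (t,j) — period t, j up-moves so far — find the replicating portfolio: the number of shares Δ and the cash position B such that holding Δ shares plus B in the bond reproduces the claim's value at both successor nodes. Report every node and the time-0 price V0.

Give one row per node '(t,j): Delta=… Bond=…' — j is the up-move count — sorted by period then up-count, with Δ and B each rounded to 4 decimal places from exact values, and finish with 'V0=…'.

(0,0): Delta=-0.9595 Bond=473.2781
(1,0): Delta=-1.0000 Bond=484.2466
(1,1): Delta=-0.8868 Bond=458.8878
(2,0): Delta=-1.0000 Bond=489.0891
(2,1): Delta=-1.0000 Bond=489.0891
(2,2): Delta=-0.6838 Bond=384.9321
V0=301.5290

Under the risk-neutral measure, an up-move has probability p* = (R−d)/(u−d) = 0.2459 and values discount at R = 1.01.
Terminal payoffs: V(3,0)=380.1260, V(3,1)=299.3691, V(3,2)=161.3311, V(3,3)=0.0000
(2,0): S=132.3884. Δ = (V_up−V_dn)/(S_up−S_dn) = (299.3691−380.1260)/(194.6109−113.8540) = -1.0000. V = [p*·299.3691 + (1−p*)·380.1260]/1.01 = 356.7007. B = V − Δ·S = 489.0891.
(2,1): S=226.2918. Δ = (V_up−V_dn)/(S_up−S_dn) = (161.3311−299.3691)/(332.6489−194.6109) = -1.0000. V = [p*·161.3311 + (1−p*)·299.3691]/1.01 = 262.7973. B = V − Δ·S = 489.0891.
(2,2): S=386.8011. Δ = (V_up−V_dn)/(S_up−S_dn) = (0.0000−161.3311)/(568.5976−332.6489) = -0.6838. V = [p*·0.0000 + (1−p*)·161.3311]/1.01 = 120.4549. B = V − Δ·S = 384.9321.
(1,0): S=153.9400. Δ = (V_up−V_dn)/(S_up−S_dn) = (262.7973−356.7007)/(226.2918−132.3884) = -1.0000. V = [p*·262.7973 + (1−p*)·356.7007]/1.01 = 330.3066. B = V − Δ·S = 484.2466.
(1,1): S=263.1300. Δ = (V_up−V_dn)/(S_up−S_dn) = (120.4549−262.7973)/(386.8011−226.2918) = -0.8868. V = [p*·120.4549 + (1−p*)·262.7973]/1.01 = 225.5397. B = V − Δ·S = 458.8878.
(0,0): S=179.0000. Δ = (V_up−V_dn)/(S_up−S_dn) = (225.5397−330.3066)/(263.1300−153.9400) = -0.9595. V = [p*·225.5397 + (1−p*)·330.3066]/1.01 = 301.5290. B = V − Δ·S = 473.2781.
The time-0 hedge costs 301.5290, which is the no-arbitrage price.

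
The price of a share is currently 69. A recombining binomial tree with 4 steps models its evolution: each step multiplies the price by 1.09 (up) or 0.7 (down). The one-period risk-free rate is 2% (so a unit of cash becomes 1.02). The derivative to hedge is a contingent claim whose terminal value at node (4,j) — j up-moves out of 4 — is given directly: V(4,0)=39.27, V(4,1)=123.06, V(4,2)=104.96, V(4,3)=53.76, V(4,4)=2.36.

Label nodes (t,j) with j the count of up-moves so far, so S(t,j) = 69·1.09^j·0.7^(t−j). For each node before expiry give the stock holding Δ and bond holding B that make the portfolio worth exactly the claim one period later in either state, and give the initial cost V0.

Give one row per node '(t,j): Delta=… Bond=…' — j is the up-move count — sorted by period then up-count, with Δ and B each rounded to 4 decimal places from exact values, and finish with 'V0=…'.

(0,0): Delta=-1.6775 Bond=151.2482
(1,0): Delta=-1.8931 Bond=164.6878
(1,1): Delta=-1.6472 Bond=151.9950
(2,0): Delta=0.0140 Bond=103.5019
(2,1): Delta=-2.1611 Bond=182.0865
(2,2): Delta=-1.5750 Bond=149.1174
(3,0): Delta=9.0779 Bond=-108.9434
(3,1): Delta=-1.2593 Bond=152.4972
(3,2): Delta=-2.2877 Bond=192.9975
(3,3): Delta=-1.4749 Bond=143.1533
V0=35.4994

Risk-neutral probability p* = (R−d)/(u−d) = (1.02−0.7)/(1.09−0.7) = 0.8205.
At expiry t=4: V(4,0)=39.2700, V(4,1)=123.0600, V(4,2)=104.9600, V(4,3)=53.7600, V(4,4)=2.3600
Node (3,0) S=23.6670: V=(p*·123.0600+(1−p*)·39.2700)/1.02=105.9027; Δ=(123.0600−39.2700)/(25.7970−16.5669)=9.0779; B=V−Δ·S=-108.9434
Node (3,1) S=36.8529: V=(p*·104.9600+(1−p*)·123.0600)/1.02=106.0870; Δ=(104.9600−123.0600)/(40.1697−25.7970)=-1.2593; B=V−Δ·S=152.4972
Node (3,2) S=57.3852: V=(p*·53.7600+(1−p*)·104.9600)/1.02=61.7154; Δ=(53.7600−104.9600)/(62.5499−40.1697)=-2.2877; B=V−Δ·S=192.9975
Node (3,3) S=89.3570: V=(p*·2.3600+(1−p*)·53.7600)/1.02=11.3585; Δ=(2.3600−53.7600)/(97.3991−62.5499)=-1.4749; B=V−Δ·S=143.1533
Node (2,0) S=33.8100: V=(p*·106.0870+(1−p*)·105.9027)/1.02=103.9744; Δ=(106.0870−105.9027)/(36.8529−23.6670)=0.0140; B=V−Δ·S=103.5019
Node (2,1) S=52.6470: V=(p*·61.7154+(1−p*)·106.0870)/1.02=68.3133; Δ=(61.7154−106.0870)/(57.3852−36.8529)=-2.1611; B=V−Δ·S=182.0865
Node (2,2) S=81.9789: V=(p*·11.3585+(1−p*)·61.7154)/1.02=19.9970; Δ=(11.3585−61.7154)/(89.3570−57.3852)=-1.5750; B=V−Δ·S=149.1174
Node (1,0) S=48.3000: V=(p*·68.3133+(1−p*)·103.9744)/1.02=73.2490; Δ=(68.3133−103.9744)/(52.6470−33.8100)=-1.8931; B=V−Δ·S=164.6878
Node (1,1) S=75.2100: V=(p*·19.9970+(1−p*)·68.3133)/1.02=28.1070; Δ=(19.9970−68.3133)/(81.9789−52.6470)=-1.6472; B=V−Δ·S=151.9950
Node (0,0) S=69.0000: V=(p*·28.1070+(1−p*)·73.2490)/1.02=35.4994; Δ=(28.1070−73.2490)/(75.2100−48.3000)=-1.6775; B=V−Δ·S=151.2482
Each (Δ,B) replicates both successor values, so the strategy is self-financing and V0 is arbitrage-free.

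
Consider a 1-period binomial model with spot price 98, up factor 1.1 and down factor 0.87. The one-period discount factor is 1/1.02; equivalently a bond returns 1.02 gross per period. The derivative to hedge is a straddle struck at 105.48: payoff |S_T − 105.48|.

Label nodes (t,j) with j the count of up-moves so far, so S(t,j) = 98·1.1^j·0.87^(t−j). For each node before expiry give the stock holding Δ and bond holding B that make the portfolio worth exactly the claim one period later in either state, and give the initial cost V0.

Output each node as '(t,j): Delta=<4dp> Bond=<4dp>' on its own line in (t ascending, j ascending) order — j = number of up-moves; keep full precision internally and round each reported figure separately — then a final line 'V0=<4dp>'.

(0,0): Delta=-0.7941 Bond=86.2046
V0=8.3785

Since d<R<u, set p* = (R−d)/(u−d) = 0.6522; price each node as the discounted p*-expectation of its children.
At expiry t=1: V(1,0)=20.2200, V(1,1)=2.3200
(0,0): S=98.0000. Δ = (V_up−V_dn)/(S_up−S_dn) = (2.3200−20.2200)/(107.8000−85.2600) = -0.7941. V = [p*·2.3200 + (1−p*)·20.2200]/1.02 = 8.3785. B = V − Δ·S = 86.2046.
The time-0 hedge costs 8.3785, which is the no-arbitrage price.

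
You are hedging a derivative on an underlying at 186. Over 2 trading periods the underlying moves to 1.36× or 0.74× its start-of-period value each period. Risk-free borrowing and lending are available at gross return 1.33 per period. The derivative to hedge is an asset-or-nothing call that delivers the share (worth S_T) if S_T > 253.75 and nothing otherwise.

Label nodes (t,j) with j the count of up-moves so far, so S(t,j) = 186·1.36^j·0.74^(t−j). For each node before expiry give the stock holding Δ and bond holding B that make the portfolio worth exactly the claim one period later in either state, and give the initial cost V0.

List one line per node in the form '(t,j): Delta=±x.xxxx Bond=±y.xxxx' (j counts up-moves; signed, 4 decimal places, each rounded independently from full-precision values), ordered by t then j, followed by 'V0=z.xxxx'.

(0,0): Delta=2.1345 Bond=-220.8960
(1,0): Delta=0.0000 Bond=0.0000
(1,1): Delta=2.1935 Bond=-308.7302
V0=176.1198

No-arbitrage ⇒ martingale measure with p* = (R−d)/(u−d) = 0.9516.
Payoff layer (t=2): V(2,0)=0.0000, V(2,1)=0.0000, V(2,2)=344.0256
(1,0): S=137.6400. Δ = (V_up−V_dn)/(S_up−S_dn) = (0.0000−0.0000)/(187.1904−101.8536) = 0.0000. V = [p*·0.0000 + (1−p*)·0.0000]/1.33 = 0.0000. B = V − Δ·S = 0.0000.
(1,1): S=252.9600. Δ = (V_up−V_dn)/(S_up−S_dn) = (344.0256−0.0000)/(344.0256−187.1904) = 2.1935. V = [p*·344.0256 + (1−p*)·0.0000]/1.33 = 246.1498. B = V − Δ·S = -308.7302.
(0,0): S=186.0000. Δ = (V_up−V_dn)/(S_up−S_dn) = (246.1498−0.0000)/(252.9600−137.6400) = 2.1345. V = [p*·246.1498 + (1−p*)·0.0000]/1.33 = 176.1198. B = V − Δ·S = -220.8960.
Each (Δ,B) replicates both successor values, so the strategy is self-financing and V0 is arbitrage-free.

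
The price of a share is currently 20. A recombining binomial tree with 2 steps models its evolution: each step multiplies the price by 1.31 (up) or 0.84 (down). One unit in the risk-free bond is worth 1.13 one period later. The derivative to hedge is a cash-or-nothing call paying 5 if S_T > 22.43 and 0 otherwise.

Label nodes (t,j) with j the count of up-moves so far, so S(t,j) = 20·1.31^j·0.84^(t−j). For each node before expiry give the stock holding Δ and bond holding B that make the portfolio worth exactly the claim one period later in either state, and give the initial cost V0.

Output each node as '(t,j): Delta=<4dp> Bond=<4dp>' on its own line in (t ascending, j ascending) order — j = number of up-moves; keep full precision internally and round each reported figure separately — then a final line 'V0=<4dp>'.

(0,0): Delta=0.2904 Bond=-4.3181
(1,0): Delta=0.0000 Bond=0.0000
(1,1): Delta=0.4060 Bond=-7.9081
V0=1.4908

The replicating-portfolio and risk-neutral prices coincide; use p* = (1.13−0.84)/(1.31−0.84) = 0.6170 for the latter.
Terminal payoffs: V(2,0)=0.0000, V(2,1)=0.0000, V(2,2)=5.0000
Node (1,0) S=16.8000: V=(p*·0.0000+(1−p*)·0.0000)/1.13=0.0000; Δ=(0.0000−0.0000)/(22.0080−14.1120)=0.0000; B=V−Δ·S=0.0000
Node (1,1) S=26.2000: V=(p*·5.0000+(1−p*)·0.0000)/1.13=2.7302; Δ=(5.0000−0.0000)/(34.3220−22.0080)=0.4060; B=V−Δ·S=-7.9081
Node (0,0) S=20.0000: V=(p*·2.7302+(1−p*)·0.0000)/1.13=1.4908; Δ=(2.7302−0.0000)/(26.2000−16.8000)=0.2904; B=V−Δ·S=-4.3181
Check: Δ(0,0)·S0 + B(0,0) = 1.4908 = V0.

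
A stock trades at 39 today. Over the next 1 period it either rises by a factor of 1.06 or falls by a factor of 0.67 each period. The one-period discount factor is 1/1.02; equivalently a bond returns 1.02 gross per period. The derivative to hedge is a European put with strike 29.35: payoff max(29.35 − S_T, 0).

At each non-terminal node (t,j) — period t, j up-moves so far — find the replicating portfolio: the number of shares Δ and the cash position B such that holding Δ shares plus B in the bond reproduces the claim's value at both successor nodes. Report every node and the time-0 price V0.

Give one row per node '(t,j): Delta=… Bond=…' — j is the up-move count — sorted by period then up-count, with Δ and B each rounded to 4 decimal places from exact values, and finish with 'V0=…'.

(0,0): Delta=-0.2117 Bond=8.5802
V0=0.3238

No-arbitrage ⇒ martingale measure with p* = (R−d)/(u−d) = 0.8974.
Terminal payoffs: V(1,0)=3.2200, V(1,1)=0.0000
  t=0,j=0: stock 39.0000 → up 41.3400 (V=0.0000), down 26.1300 (V=3.2200). Price 0.3238; hedge Δ=-0.2117, bond B=8.5802.
Each (Δ,B) replicates both successor values, so the strategy is self-financing and V0 is arbitrage-free.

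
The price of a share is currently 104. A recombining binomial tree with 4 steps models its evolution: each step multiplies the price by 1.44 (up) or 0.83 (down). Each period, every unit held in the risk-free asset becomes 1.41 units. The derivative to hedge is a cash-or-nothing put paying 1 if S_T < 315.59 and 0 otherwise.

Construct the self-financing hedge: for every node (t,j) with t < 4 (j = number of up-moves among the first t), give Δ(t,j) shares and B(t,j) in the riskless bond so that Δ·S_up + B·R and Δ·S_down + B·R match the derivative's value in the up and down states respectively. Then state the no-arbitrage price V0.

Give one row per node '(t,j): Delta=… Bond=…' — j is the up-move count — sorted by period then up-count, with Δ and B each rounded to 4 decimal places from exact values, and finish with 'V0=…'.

Since d<R<u, set p* = (R−d)/(u−d) = 0.9508; price each node as the discounted p*-expectation of its children.
Terminal payoffs: V(4,0)=1.0000, V(4,1)=1.0000, V(4,2)=1.0000, V(4,3)=1.0000, V(4,4)=0.0000
Node (3,0) S=59.4658: V=(p*·1.0000+(1−p*)·1.0000)/1.41=0.7092; Δ=(1.0000−1.0000)/(85.6308−49.3567)=0.0000; B=V−Δ·S=0.7092
Node (3,1) S=103.1697: V=(p*·1.0000+(1−p*)·1.0000)/1.41=0.7092; Δ=(1.0000−1.0000)/(148.5643−85.6308)=0.0000; B=V−Δ·S=0.7092
Node (3,2) S=178.9932: V=(p*·1.0000+(1−p*)·1.0000)/1.41=0.7092; Δ=(1.0000−1.0000)/(257.7501−148.5643)=0.0000; B=V−Δ·S=0.7092
Node (3,3) S=310.5423: V=(p*·0.0000+(1−p*)·1.0000)/1.41=0.0349; Δ=(0.0000−1.0000)/(447.1810−257.7501)=-0.0053; B=V−Δ·S=1.6742
Node (2,0) S=71.6456: V=(p*·0.7092+(1−p*)·0.7092)/1.41=0.5030; Δ=(0.7092−0.7092)/(103.1697−59.4658)=0.0000; B=V−Δ·S=0.5030
Node (2,1) S=124.3008: V=(p*·0.7092+(1−p*)·0.7092)/1.41=0.5030; Δ=(0.7092−0.7092)/(178.9932−103.1697)=0.0000; B=V−Δ·S=0.5030
Node (2,2) S=215.6544: V=(p*·0.0349+(1−p*)·0.7092)/1.41=0.0483; Δ=(0.0349−0.7092)/(310.5423−178.9932)=-0.0051; B=V−Δ·S=1.1537
Node (1,0) S=86.3200: V=(p*·0.5030+(1−p*)·0.5030)/1.41=0.3567; Δ=(0.5030−0.5030)/(124.3008−71.6456)=0.0000; B=V−Δ·S=0.3567
Node (1,1) S=149.7600: V=(p*·0.0483+(1−p*)·0.5030)/1.41=0.0501; Δ=(0.0483−0.5030)/(215.6544−124.3008)=-0.0050; B=V−Δ·S=0.7956
Node (0,0) S=104.0000: V=(p*·0.0501+(1−p*)·0.3567)/1.41=0.0462; Δ=(0.0501−0.3567)/(149.7600−86.3200)=-0.0048; B=V−Δ·S=0.5489
Each (Δ,B) replicates both successor values, so the strategy is self-financing and V0 is arbitrage-free.

(0,0): Delta=-0.0048 Bond=0.5489
(1,0): Delta=0.0000 Bond=0.3567
(1,1): Delta=-0.0050 Bond=0.7956
(2,0): Delta=0.0000 Bond=0.5030
(2,1): Delta=0.0000 Bond=0.5030
(2,2): Delta=-0.0051 Bond=1.1537
(3,0): Delta=0.0000 Bond=0.7092
(3,1): Delta=0.0000 Bond=0.7092
(3,2): Delta=0.0000 Bond=0.7092
(3,3): Delta=-0.0053 Bond=1.6742
V0=0.0462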